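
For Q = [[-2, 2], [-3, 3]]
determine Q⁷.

Q² = Q (a projection; rank 1, trace 1), so Q⁷ = Q.

[[-2, 2], [-3, 3]]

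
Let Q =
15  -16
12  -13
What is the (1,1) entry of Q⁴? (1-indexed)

tr Q = 2 and det Q = -3, so the characteristic polynomial is λ² − (2)λ + (-3) with roots 3 and -1.
Eigenvectors give P = [[4, -1], [3, -1]] with P⁻¹ = [[1, -1], [3, -4]], and Q = P·diag(3, -1)·P⁻¹.
Then Q⁴ = P·diag(81, 1)·P⁻¹ = [[324, -1], [243, -1]] · [[1, -1], [3, -4]] = [[321, -320], [240, -239]].

321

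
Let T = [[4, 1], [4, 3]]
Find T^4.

[[596, 231], [924, 365]]

T^2 = [[20, 7], [28, 13]]
T^3 = [[108, 41], [164, 67]]
T^4 = [[596, 231], [924, 365]]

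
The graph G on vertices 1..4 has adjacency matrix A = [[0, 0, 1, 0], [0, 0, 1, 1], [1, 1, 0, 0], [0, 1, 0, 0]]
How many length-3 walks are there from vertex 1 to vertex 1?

The number of length-3 walks from vertex 1 to vertex 1 is entry (1,1) of A^3, where A is the adjacency matrix.
A^2 = [[1, 1, 0, 0], [1, 2, 0, 0], [0, 0, 2, 1], [0, 0, 1, 1]]
A^3 = [[0, 0, 2, 1], [0, 0, 3, 2], [2, 3, 0, 0], [1, 2, 0, 0]]

0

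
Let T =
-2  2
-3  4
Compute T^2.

[[-2, 4], [-6, 10]]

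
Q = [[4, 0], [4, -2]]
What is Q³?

Q² = [[16, 0], [8, 4]]
Q³ = [[64, 0], [48, -8]]

[[64, 0], [48, -8]]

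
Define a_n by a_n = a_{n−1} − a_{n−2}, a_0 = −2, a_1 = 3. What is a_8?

With companion matrix B = [[1, −1], [1, 0]], [a_n, a_{n−1}]ᵀ = B·[a_{n−1}, a_{n−2}]ᵀ, so [a_8, a_7]ᵀ = B⁷·[a_1, a_0]ᵀ.
B⁷ = [[1, −1], [1, 0]], giving [a_8, a_7]ᵀ = [[5], [3]].

5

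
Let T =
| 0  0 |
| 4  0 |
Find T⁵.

T is strictly triangular, hence nilpotent: T² = 0, so T⁵ = 0.

[[0, 0], [0, 0]]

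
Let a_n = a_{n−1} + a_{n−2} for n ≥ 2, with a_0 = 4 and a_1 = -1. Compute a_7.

19

With companion matrix Q = [[1, 1], [1, 0]], [a_n, a_{n−1}]ᵀ = Q·[a_{n−1}, a_{n−2}]ᵀ, so [a_7, a_6]ᵀ = Q⁶·[a_1, a_0]ᵀ.
Q⁶ = [[13, 8], [8, 5]], giving [a_7, a_6]ᵀ = [[19], [12]].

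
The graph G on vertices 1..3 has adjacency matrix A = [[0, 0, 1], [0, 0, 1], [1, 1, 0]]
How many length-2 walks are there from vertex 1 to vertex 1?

The number of length-2 walks from vertex 1 to vertex 1 is entry (1,1) of A^2, where A is the adjacency matrix.
A^2 = [[1, 1, 0], [1, 1, 0], [0, 0, 2]]

1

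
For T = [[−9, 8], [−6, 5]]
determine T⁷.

[[−8745, 8744], [−6558, 6557]]

tr T = −4 and det T = 3, so the characteristic polynomial is λ² − (−4)λ + (3) with roots −3 and −1.
Eigenvectors give P = [[4, 1], [3, 1]] with P⁻¹ = [[1, −1], [−3, 4]], and T = P·diag(−3, −1)·P⁻¹.
Then T⁷ = P·diag(−2187, −1)·P⁻¹ = [[−8748, −1], [−6561, −1]] · [[1, −1], [−3, 4]] = [[−8745, 8744], [−6558, 6557]].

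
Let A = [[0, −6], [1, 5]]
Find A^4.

[[−114, −390], [65, 211]]

tr A = 5 and det A = 6, so the characteristic polynomial is λ² − (5)λ + (6) with roots 2 and 3.
Eigenvectors give P = [[−3, 2], [1, −1]] with P⁻¹ = [[−1, −2], [−1, −3]], and A = P·diag(2, 3)·P⁻¹.
Then A^4 = P·diag(16, 81)·P⁻¹ = [[−48, 162], [16, −81]] · [[−1, −2], [−1, −3]] = [[−114, −390], [65, 211]].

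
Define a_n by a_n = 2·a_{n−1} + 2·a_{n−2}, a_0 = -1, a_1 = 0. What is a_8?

-656

With companion matrix A = [[2, 2], [1, 0]], [a_n, a_{n−1}]ᵀ = A·[a_{n−1}, a_{n−2}]ᵀ, so [a_8, a_7]ᵀ = A⁷·[a_1, a_0]ᵀ.
A⁷ = [[896, 656], [328, 240]], giving [a_8, a_7]ᵀ = [[-656], [-240]].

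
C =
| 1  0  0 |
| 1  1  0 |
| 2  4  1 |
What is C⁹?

C = I + N where N = [[0, 0, 0], [1, 0, 0], [2, 4, 0]] is strictly lower-triangular, so N³ = 0.
(I + N)⁹ = I + 9·N + 36·N² = [[1, 0, 0], [9, 1, 0], [162, 36, 1]].

[[1, 0, 0], [9, 1, 0], [162, 36, 1]]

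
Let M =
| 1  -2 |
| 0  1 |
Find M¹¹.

[[1, -22], [0, 1]]

M = I + N where N = [[0, -2], [0, 0]] is strictly upper-triangular, so N² = 0.
(I + N)¹¹ = I + 11·N = [[1, -22], [0, 1]].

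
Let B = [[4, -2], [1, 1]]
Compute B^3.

[[46, -38], [19, -11]]

tr B = 5 and det B = 6, so the characteristic polynomial is λ² − (5)λ + (6) with roots 2 and 3.
Eigenvectors give P = [[1, 2], [1, 1]] with P⁻¹ = [[-1, 2], [1, -1]], and B = P·diag(2, 3)·P⁻¹.
Then B^3 = P·diag(8, 27)·P⁻¹ = [[8, 54], [8, 27]] · [[-1, 2], [1, -1]] = [[46, -38], [19, -11]].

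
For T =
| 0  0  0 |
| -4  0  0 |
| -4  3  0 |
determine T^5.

T is strictly triangular, hence nilpotent: T^3 = 0, so T^5 = 0.

[[0, 0, 0], [0, 0, 0], [0, 0, 0]]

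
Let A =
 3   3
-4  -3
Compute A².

[[-3, 0], [0, -3]]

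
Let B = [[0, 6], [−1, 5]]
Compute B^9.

tr B = 5 and det B = 6, so the characteristic polynomial is λ² − (5)λ + (6) with roots 2 and 3.
Eigenvectors give P = [[−3, −2], [−1, −1]] with P⁻¹ = [[−1, 2], [1, −3]], and B = P·diag(2, 3)·P⁻¹.
Then B^9 = P·diag(512, 19683)·P⁻¹ = [[−1536, −39366], [−512, −19683]] · [[−1, 2], [1, −3]] = [[−37830, 115026], [−19171, 58025]].

[[−37830, 115026], [−19171, 58025]]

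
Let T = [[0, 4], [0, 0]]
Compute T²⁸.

T is strictly triangular, hence nilpotent: T² = 0, so T²⁸ = 0.

[[0, 0], [0, 0]]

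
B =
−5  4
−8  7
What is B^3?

[[−29, 28], [−56, 55]]

tr B = 2 and det B = −3, so the characteristic polynomial is λ² − (2)λ + (−3) with roots 3 and −1.
Eigenvectors give P = [[−1, 1], [−2, 1]] with P⁻¹ = [[1, −1], [2, −1]], and B = P·diag(3, −1)·P⁻¹.
Then B^3 = P·diag(27, −1)·P⁻¹ = [[−27, −1], [−54, −1]] · [[1, −1], [2, −1]] = [[−29, 28], [−56, 55]].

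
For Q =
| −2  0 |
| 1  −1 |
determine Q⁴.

tr Q = −3 and det Q = 2, so the characteristic polynomial is λ² − (−3)λ + (2) with roots −2 and −1.
Eigenvectors give P = [[−1, 0], [1, 1]] with P⁻¹ = [[−1, 0], [1, 1]], and Q = P·diag(−2, −1)·P⁻¹.
Then Q⁴ = P·diag(16, 1)·P⁻¹ = [[−16, 0], [16, 1]] · [[−1, 0], [1, 1]] = [[16, 0], [−15, 1]].

[[16, 0], [−15, 1]]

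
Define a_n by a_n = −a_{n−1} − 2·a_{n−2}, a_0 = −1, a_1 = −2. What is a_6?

8

With companion matrix B = [[−1, −2], [1, 0]], [a_n, a_{n−1}]ᵀ = B·[a_{n−1}, a_{n−2}]ᵀ, so [a_6, a_5]ᵀ = B^5·[a_1, a_0]ᵀ.
B^5 = [[−5, 2], [−1, −6]], giving [a_6, a_5]ᵀ = [[8], [8]].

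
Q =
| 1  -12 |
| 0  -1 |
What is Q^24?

Q² = I (check: tr Q = 0 and det Q = -1), so Q^24 = I since 24 is even.

[[1, 0], [0, 1]]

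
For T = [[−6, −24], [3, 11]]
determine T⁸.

tr T = 5 and det T = 6, so the characteristic polynomial is λ² − (5)λ + (6) with roots 3 and 2.
Eigenvectors give P = [[−8, 3], [3, −1]] with P⁻¹ = [[1, 3], [3, 8]], and T = P·diag(3, 2)·P⁻¹.
Then T⁸ = P·diag(6561, 256)·P⁻¹ = [[−52488, 768], [19683, −256]] · [[1, 3], [3, 8]] = [[−50184, −151320], [18915, 57001]].

[[−50184, −151320], [18915, 57001]]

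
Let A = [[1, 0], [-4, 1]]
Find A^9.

A = I + N where N = [[0, 0], [-4, 0]] is strictly lower-triangular, so N^2 = 0.
(I + N)^9 = I + 9·N = [[1, 0], [-36, 1]].

[[1, 0], [-36, 1]]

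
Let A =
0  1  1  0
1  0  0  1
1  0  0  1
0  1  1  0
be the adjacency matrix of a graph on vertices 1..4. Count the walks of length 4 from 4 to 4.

The number of length-4 walks from vertex 4 to vertex 4 is entry (4,4) of A^4, where A is the adjacency matrix.
A^2 = [[2, 0, 0, 2], [0, 2, 2, 0], [0, 2, 2, 0], [2, 0, 0, 2]]
A^3 = [[0, 4, 4, 0], [4, 0, 0, 4], [4, 0, 0, 4], [0, 4, 4, 0]]
A^4 = [[8, 0, 0, 8], [0, 8, 8, 0], [0, 8, 8, 0], [8, 0, 0, 8]]

8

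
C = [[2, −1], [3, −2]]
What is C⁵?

[[2, −1], [3, −2]]

C² = I (check: tr C = 0 and det C = −1), so C⁵ = C since 5 is odd.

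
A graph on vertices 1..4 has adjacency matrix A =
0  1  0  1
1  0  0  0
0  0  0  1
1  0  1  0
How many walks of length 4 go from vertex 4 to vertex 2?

The number of length-4 walks from vertex 4 to vertex 2 is entry (4,2) of A⁴, where A is the adjacency matrix.
A² = [[2, 0, 1, 0], [0, 1, 0, 1], [1, 0, 1, 0], [0, 1, 0, 2]]
A³ = [[0, 2, 0, 3], [2, 0, 1, 0], [0, 1, 0, 2], [3, 0, 2, 0]]
A⁴ = [[5, 0, 3, 0], [0, 2, 0, 3], [3, 0, 2, 0], [0, 3, 0, 5]]

3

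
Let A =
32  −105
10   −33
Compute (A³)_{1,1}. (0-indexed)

tr A = −1 and det A = −6, so the characteristic polynomial is λ² − (−1)λ + (−6) with roots 2 and −3.
Eigenvectors give P = [[7, −3], [2, −1]] with P⁻¹ = [[1, −3], [2, −7]], and A = P·diag(2, −3)·P⁻¹.
Then A³ = P·diag(8, −27)·P⁻¹ = [[56, 81], [16, 27]] · [[1, −3], [2, −7]] = [[218, −735], [70, −237]].

−237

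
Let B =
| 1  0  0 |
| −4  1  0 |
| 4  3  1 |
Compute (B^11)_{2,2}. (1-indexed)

B = I + N where N = [[0, 0, 0], [−4, 0, 0], [4, 3, 0]] is strictly lower-triangular, so N^3 = 0.
(I + N)^11 = I + 11·N + 55·N^2 = [[1, 0, 0], [−44, 1, 0], [−616, 33, 1]].

1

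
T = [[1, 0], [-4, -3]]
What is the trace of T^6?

730

tr T = -2 and det T = -3, so the characteristic polynomial is λ² − (-2)λ + (-3) with roots 1 and -3.
Eigenvectors give P = [[-1, 0], [1, 1]] with P⁻¹ = [[-1, 0], [1, 1]], and T = P·diag(1, -3)·P⁻¹.
Then T^6 = P·diag(1, 729)·P⁻¹ = [[-1, 0], [1, 729]] · [[-1, 0], [1, 1]] = [[1, 0], [728, 729]].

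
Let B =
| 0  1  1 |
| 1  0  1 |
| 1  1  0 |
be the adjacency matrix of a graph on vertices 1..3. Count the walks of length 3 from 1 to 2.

3

The number of length-3 walks from vertex 1 to vertex 2 is entry (1,2) of B^3, where B is the adjacency matrix.
B^2 = [[2, 1, 1], [1, 2, 1], [1, 1, 2]]
B^3 = [[2, 3, 3], [3, 2, 3], [3, 3, 2]]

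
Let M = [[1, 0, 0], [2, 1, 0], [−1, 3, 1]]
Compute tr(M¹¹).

M = I + N where N = [[0, 0, 0], [2, 0, 0], [−1, 3, 0]] is strictly lower-triangular, so N³ = 0.
(I + N)¹¹ = I + 11·N + 55·N² = [[1, 0, 0], [22, 1, 0], [319, 33, 1]].

3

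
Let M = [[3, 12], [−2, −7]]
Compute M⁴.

[[−159, −480], [80, 241]]

tr M = −4 and det M = 3, so the characteristic polynomial is λ² − (−4)λ + (3) with roots −1 and −3.
Eigenvectors give P = [[−3, −2], [1, 1]] with P⁻¹ = [[−1, −2], [1, 3]], and M = P·diag(−1, −3)·P⁻¹.
Then M⁴ = P·diag(1, 81)·P⁻¹ = [[−3, −162], [1, 81]] · [[−1, −2], [1, 3]] = [[−159, −480], [80, 241]].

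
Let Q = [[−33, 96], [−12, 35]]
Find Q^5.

tr Q = 2 and det Q = −3, so the characteristic polynomial is λ² − (2)λ + (−3) with roots −1 and 3.
Eigenvectors give P = [[3, −8], [1, −3]] with P⁻¹ = [[3, −8], [1, −3]], and Q = P·diag(−1, 3)·P⁻¹.
Then Q^5 = P·diag(−1, 243)·P⁻¹ = [[−3, −1944], [−1, −729]] · [[3, −8], [1, −3]] = [[−1953, 5856], [−732, 2195]].

[[−1953, 5856], [−732, 2195]]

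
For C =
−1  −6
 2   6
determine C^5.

[[−601, −1266], [422, 876]]

tr C = 5 and det C = 6, so the characteristic polynomial is λ² − (5)λ + (6) with roots 2 and 3.
Eigenvectors give P = [[−2, −3], [1, 2]] with P⁻¹ = [[−2, −3], [1, 2]], and C = P·diag(2, 3)·P⁻¹.
Then C^5 = P·diag(32, 243)·P⁻¹ = [[−64, −729], [32, 486]] · [[−2, −3], [1, 2]] = [[−601, −1266], [422, 876]].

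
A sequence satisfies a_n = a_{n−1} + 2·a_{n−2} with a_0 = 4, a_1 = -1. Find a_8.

259

With companion matrix Q = [[1, 2], [1, 0]], [a_n, a_{n−1}]ᵀ = Q·[a_{n−1}, a_{n−2}]ᵀ, so [a_8, a_7]ᵀ = Q⁷·[a_1, a_0]ᵀ.
Q⁷ = [[85, 86], [43, 42]], giving [a_8, a_7]ᵀ = [[259], [125]].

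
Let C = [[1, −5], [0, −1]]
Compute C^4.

C² = I (check: tr C = 0 and det C = −1), so C^4 = I since 4 is even.

[[1, 0], [0, 1]]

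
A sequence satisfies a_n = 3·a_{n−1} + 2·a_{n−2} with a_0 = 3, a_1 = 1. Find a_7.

4733

With companion matrix Q = [[3, 2], [1, 0]], [a_n, a_{n−1}]ᵀ = Q·[a_{n−1}, a_{n−2}]ᵀ, so [a_7, a_6]ᵀ = Q^6·[a_1, a_0]ᵀ.
Q^6 = [[1763, 990], [495, 278]], giving [a_7, a_6]ᵀ = [[4733], [1329]].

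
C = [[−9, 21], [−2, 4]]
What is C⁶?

[[4719, −13965], [1330, −3926]]

tr C = −5 and det C = 6, so the characteristic polynomial is λ² − (−5)λ + (6) with roots −3 and −2.
Eigenvectors give P = [[7, 3], [2, 1]] with P⁻¹ = [[1, −3], [−2, 7]], and C = P·diag(−3, −2)·P⁻¹.
Then C⁶ = P·diag(729, 64)·P⁻¹ = [[5103, 192], [1458, 64]] · [[1, −3], [−2, 7]] = [[4719, −13965], [1330, −3926]].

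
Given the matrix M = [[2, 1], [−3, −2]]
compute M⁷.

[[2, 1], [−3, −2]]

M² = I (check: tr M = 0 and det M = −1), so M⁷ = M since 7 is odd.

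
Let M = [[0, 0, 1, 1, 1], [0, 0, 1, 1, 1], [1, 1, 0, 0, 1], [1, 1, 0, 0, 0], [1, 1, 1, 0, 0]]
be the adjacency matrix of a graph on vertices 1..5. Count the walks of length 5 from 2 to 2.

26

The number of length-5 walks from vertex 2 to vertex 2 is entry (2,2) of M⁵, where M is the adjacency matrix.
M² = [[3, 3, 1, 0, 1], [3, 3, 1, 0, 1], [1, 1, 3, 2, 2], [0, 0, 2, 2, 2], [1, 1, 2, 2, 3]]
M³ = [[2, 2, 7, 6, 7], [2, 2, 7, 6, 7], [7, 7, 4, 2, 5], [6, 6, 2, 0, 2], [7, 7, 5, 2, 4]]
M⁴ = [[20, 20, 11, 4, 11], [20, 20, 11, 4, 11], [11, 11, 19, 14, 18], [4, 4, 14, 12, 14], [11, 11, 18, 14, 19]]
M⁵ = [[26, 26, 51, 40, 51], [26, 26, 51, 40, 51], [51, 51, 40, 22, 41], [40, 40, 22, 8, 22], [51, 51, 41, 22, 40]]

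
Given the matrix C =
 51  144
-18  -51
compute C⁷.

tr C = 0 and det C = -9, so the characteristic polynomial is λ² − (0)λ + (-9) with roots -3 and 3.
Eigenvectors give P = [[-8, -3], [3, 1]] with P⁻¹ = [[1, 3], [-3, -8]], and C = P·diag(-3, 3)·P⁻¹.
Then C⁷ = P·diag(-2187, 2187)·P⁻¹ = [[17496, -6561], [-6561, 2187]] · [[1, 3], [-3, -8]] = [[37179, 104976], [-13122, -37179]].

[[37179, 104976], [-13122, -37179]]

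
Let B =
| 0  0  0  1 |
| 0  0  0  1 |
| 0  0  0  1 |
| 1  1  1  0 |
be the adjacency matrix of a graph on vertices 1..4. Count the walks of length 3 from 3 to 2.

0

The number of length-3 walks from vertex 3 to vertex 2 is entry (3,2) of B³, where B is the adjacency matrix.
B² = [[1, 1, 1, 0], [1, 1, 1, 0], [1, 1, 1, 0], [0, 0, 0, 3]]
B³ = [[0, 0, 0, 3], [0, 0, 0, 3], [0, 0, 0, 3], [3, 3, 3, 0]]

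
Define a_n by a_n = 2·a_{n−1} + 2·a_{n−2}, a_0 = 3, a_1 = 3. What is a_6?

With companion matrix M = [[2, 2], [1, 0]], [a_n, a_{n−1}]ᵀ = M·[a_{n−1}, a_{n−2}]ᵀ, so [a_6, a_5]ᵀ = M^5·[a_1, a_0]ᵀ.
M^5 = [[120, 88], [44, 32]], giving [a_6, a_5]ᵀ = [[624], [228]].

624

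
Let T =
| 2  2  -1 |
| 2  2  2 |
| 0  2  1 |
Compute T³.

[[28, 30, 5], [40, 48, 20], [20, 30, 13]]

T² = [[8, 6, 1], [8, 12, 4], [4, 6, 5]]
T³ = [[28, 30, 5], [40, 48, 20], [20, 30, 13]]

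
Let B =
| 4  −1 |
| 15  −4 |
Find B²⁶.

[[1, 0], [0, 1]]

B² = I (check: tr B = 0 and det B = −1), so B²⁶ = I since 26 is even.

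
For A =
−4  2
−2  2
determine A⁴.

[[128, −48], [48, −16]]

A² = [[12, −4], [4, 0]]
A³ = [[−40, 16], [−16, 8]]
A⁴ = [[128, −48], [48, −16]]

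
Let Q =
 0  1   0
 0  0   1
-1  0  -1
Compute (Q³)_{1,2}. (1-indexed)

Q² = [[0, 0, 1], [-1, 0, -1], [1, -1, 1]]
Q³ = [[-1, 0, -1], [1, -1, 1], [-1, 1, -2]]

0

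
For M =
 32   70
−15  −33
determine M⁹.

[[121682, 282730], [−60585, −140853]]

tr M = −1 and det M = −6, so the characteristic polynomial is λ² − (−1)λ + (−6) with roots 2 and −3.
Eigenvectors give P = [[−7, 2], [3, −1]] with P⁻¹ = [[−1, −2], [−3, −7]], and M = P·diag(2, −3)·P⁻¹.
Then M⁹ = P·diag(512, −19683)·P⁻¹ = [[−3584, −39366], [1536, 19683]] · [[−1, −2], [−3, −7]] = [[121682, 282730], [−60585, −140853]].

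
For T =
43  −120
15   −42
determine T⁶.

tr T = 1 and det T = −6, so the characteristic polynomial is λ² − (1)λ + (−6) with roots 3 and −2.
Eigenvectors give P = [[−3, −8], [−1, −3]] with P⁻¹ = [[−3, 8], [1, −3]], and T = P·diag(3, −2)·P⁻¹.
Then T⁶ = P·diag(729, 64)·P⁻¹ = [[−2187, −512], [−729, −192]] · [[−3, 8], [1, −3]] = [[6049, −15960], [1995, −5256]].

[[6049, −15960], [1995, −5256]]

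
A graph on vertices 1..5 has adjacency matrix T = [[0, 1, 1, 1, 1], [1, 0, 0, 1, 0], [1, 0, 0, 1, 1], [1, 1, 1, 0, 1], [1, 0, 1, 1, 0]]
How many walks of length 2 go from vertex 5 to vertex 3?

2

The number of length-2 walks from vertex 5 to vertex 3 is entry (5,3) of T^2, where T is the adjacency matrix.
T^2 = [[4, 1, 2, 3, 2], [1, 2, 2, 1, 2], [2, 2, 3, 2, 2], [3, 1, 2, 4, 2], [2, 2, 2, 2, 3]]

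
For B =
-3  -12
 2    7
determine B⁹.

[[-39363, -118092], [19682, 59047]]

tr B = 4 and det B = 3, so the characteristic polynomial is λ² − (4)λ + (3) with roots 3 and 1.
Eigenvectors give P = [[-2, -3], [1, 1]] with P⁻¹ = [[1, 3], [-1, -2]], and B = P·diag(3, 1)·P⁻¹.
Then B⁹ = P·diag(19683, 1)·P⁻¹ = [[-39366, -3], [19683, 1]] · [[1, 3], [-1, -2]] = [[-39363, -118092], [19682, 59047]].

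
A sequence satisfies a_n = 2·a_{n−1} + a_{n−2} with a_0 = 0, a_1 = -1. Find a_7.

-169

With companion matrix A = [[2, 1], [1, 0]], [a_n, a_{n−1}]ᵀ = A·[a_{n−1}, a_{n−2}]ᵀ, so [a_7, a_6]ᵀ = A^6·[a_1, a_0]ᵀ.
A^6 = [[169, 70], [70, 29]], giving [a_7, a_6]ᵀ = [[-169], [-70]].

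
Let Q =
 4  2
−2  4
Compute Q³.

Q² = [[12, 16], [−16, 12]]
Q³ = [[16, 88], [−88, 16]]

[[16, 88], [−88, 16]]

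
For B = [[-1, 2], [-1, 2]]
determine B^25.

B² = B (a projection; rank 1, trace 1), so B^25 = B.

[[-1, 2], [-1, 2]]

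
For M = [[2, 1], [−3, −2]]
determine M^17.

M² = I (check: tr M = 0 and det M = −1), so M^17 = M since 17 is odd.

[[2, 1], [−3, −2]]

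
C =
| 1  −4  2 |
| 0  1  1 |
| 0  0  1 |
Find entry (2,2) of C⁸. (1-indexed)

C = I + N where N = [[0, −4, 2], [0, 0, 1], [0, 0, 0]] is strictly upper-triangular, so N³ = 0.
(I + N)⁸ = I + 8·N + 28·N² = [[1, −32, −96], [0, 1, 8], [0, 0, 1]].

1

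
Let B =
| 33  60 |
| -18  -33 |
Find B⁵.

[[2673, 4860], [-1458, -2673]]

tr B = 0 and det B = -9, so the characteristic polynomial is λ² − (0)λ + (-9) with roots -3 and 3.
Eigenvectors give P = [[5, 2], [-3, -1]] with P⁻¹ = [[-1, -2], [3, 5]], and B = P·diag(-3, 3)·P⁻¹.
Then B⁵ = P·diag(-243, 243)·P⁻¹ = [[-1215, 486], [729, -243]] · [[-1, -2], [3, 5]] = [[2673, 4860], [-1458, -2673]].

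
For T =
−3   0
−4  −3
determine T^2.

[[9, 0], [24, 9]]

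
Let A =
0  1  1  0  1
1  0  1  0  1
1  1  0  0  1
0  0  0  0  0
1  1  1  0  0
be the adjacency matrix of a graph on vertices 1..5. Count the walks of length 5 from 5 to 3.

The number of length-5 walks from vertex 5 to vertex 3 is entry (5,3) of A^5, where A is the adjacency matrix.
A^2 = [[3, 2, 2, 0, 2], [2, 3, 2, 0, 2], [2, 2, 3, 0, 2], [0, 0, 0, 0, 0], [2, 2, 2, 0, 3]]
A^3 = [[6, 7, 7, 0, 7], [7, 6, 7, 0, 7], [7, 7, 6, 0, 7], [0, 0, 0, 0, 0], [7, 7, 7, 0, 6]]
A^4 = [[21, 20, 20, 0, 20], [20, 21, 20, 0, 20], [20, 20, 21, 0, 20], [0, 0, 0, 0, 0], [20, 20, 20, 0, 21]]
A^5 = [[60, 61, 61, 0, 61], [61, 60, 61, 0, 61], [61, 61, 60, 0, 61], [0, 0, 0, 0, 0], [61, 61, 61, 0, 60]]

61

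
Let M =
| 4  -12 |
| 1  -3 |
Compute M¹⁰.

M² = M (a projection; rank 1, trace 1), so M¹⁰ = M.

[[4, -12], [1, -3]]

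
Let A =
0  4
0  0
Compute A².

[[0, 0], [0, 0]]

A is strictly triangular, hence nilpotent: A² = 0, so A² = 0.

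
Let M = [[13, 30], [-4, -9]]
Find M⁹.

tr M = 4 and det M = 3, so the characteristic polynomial is λ² − (4)λ + (3) with roots 1 and 3.
Eigenvectors give P = [[-5, -3], [2, 1]] with P⁻¹ = [[1, 3], [-2, -5]], and M = P·diag(1, 3)·P⁻¹.
Then M⁹ = P·diag(1, 19683)·P⁻¹ = [[-5, -59049], [2, 19683]] · [[1, 3], [-2, -5]] = [[118093, 295230], [-39364, -98409]].

[[118093, 295230], [-39364, -98409]]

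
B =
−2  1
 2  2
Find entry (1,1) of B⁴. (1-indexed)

B² = [[6, 0], [0, 6]]
B³ = [[−12, 6], [12, 12]]
B⁴ = [[36, 0], [0, 36]]

36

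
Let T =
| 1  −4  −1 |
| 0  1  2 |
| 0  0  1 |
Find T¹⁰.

T = I + N where N = [[0, −4, −1], [0, 0, 2], [0, 0, 0]] is strictly upper-triangular, so N³ = 0.
(I + N)¹⁰ = I + 10·N + 45·N² = [[1, −40, −370], [0, 1, 20], [0, 0, 1]].

[[1, −40, −370], [0, 1, 20], [0, 0, 1]]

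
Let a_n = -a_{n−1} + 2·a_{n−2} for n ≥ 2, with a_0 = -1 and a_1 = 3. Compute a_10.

With companion matrix C = [[-1, 2], [1, 0]], [a_n, a_{n−1}]ᵀ = C·[a_{n−1}, a_{n−2}]ᵀ, so [a_10, a_9]ᵀ = C^9·[a_1, a_0]ᵀ.
C^9 = [[-341, 342], [171, -170]], giving [a_10, a_9]ᵀ = [[-1365], [683]].

-1365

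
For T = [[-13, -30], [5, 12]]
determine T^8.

tr T = -1 and det T = -6, so the characteristic polynomial is λ² − (-1)λ + (-6) with roots -3 and 2.
Eigenvectors give P = [[3, -2], [-1, 1]] with P⁻¹ = [[1, 2], [1, 3]], and T = P·diag(-3, 2)·P⁻¹.
Then T^8 = P·diag(6561, 256)·P⁻¹ = [[19683, -512], [-6561, 256]] · [[1, 2], [1, 3]] = [[19171, 37830], [-6305, -12354]].

[[19171, 37830], [-6305, -12354]]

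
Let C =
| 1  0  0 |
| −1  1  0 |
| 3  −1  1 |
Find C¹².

[[1, 0, 0], [−12, 1, 0], [102, −12, 1]]

C = I + N where N = [[0, 0, 0], [−1, 0, 0], [3, −1, 0]] is strictly lower-triangular, so N³ = 0.
(I + N)¹² = I + 12·N + 66·N² = [[1, 0, 0], [−12, 1, 0], [102, −12, 1]].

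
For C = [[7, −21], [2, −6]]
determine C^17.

[[7, −21], [2, −6]]

C² = C (a projection; rank 1, trace 1), so C^17 = C.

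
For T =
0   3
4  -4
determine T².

[[12, -12], [-16, 28]]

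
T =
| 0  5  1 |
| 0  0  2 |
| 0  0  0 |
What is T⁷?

[[0, 0, 0], [0, 0, 0], [0, 0, 0]]

T is strictly triangular, hence nilpotent: T³ = 0, so T⁷ = 0.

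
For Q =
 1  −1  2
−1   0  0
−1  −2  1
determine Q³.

Q² = [[0, −5, 4], [−1, 1, −2], [0, −1, −1]]
Q³ = [[1, −8, 4], [0, 5, −4], [2, 2, −1]]

[[1, −8, 4], [0, 5, −4], [2, 2, −1]]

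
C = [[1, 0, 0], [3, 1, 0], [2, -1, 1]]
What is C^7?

[[1, 0, 0], [21, 1, 0], [-49, -7, 1]]

C = I + N where N = [[0, 0, 0], [3, 0, 0], [2, -1, 0]] is strictly lower-triangular, so N^3 = 0.
(I + N)^7 = I + 7·N + 21·N^2 = [[1, 0, 0], [21, 1, 0], [-49, -7, 1]].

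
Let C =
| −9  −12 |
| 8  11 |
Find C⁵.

tr C = 2 and det C = −3, so the characteristic polynomial is λ² − (2)λ + (−3) with roots −1 and 3.
Eigenvectors give P = [[−3, −1], [2, 1]] with P⁻¹ = [[−1, −1], [2, 3]], and C = P·diag(−1, 3)·P⁻¹.
Then C⁵ = P·diag(−1, 243)·P⁻¹ = [[3, −243], [−2, 243]] · [[−1, −1], [2, 3]] = [[−489, −732], [488, 731]].

[[−489, −732], [488, 731]]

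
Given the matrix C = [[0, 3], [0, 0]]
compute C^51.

[[0, 0], [0, 0]]

C is strictly triangular, hence nilpotent: C^2 = 0, so C^51 = 0.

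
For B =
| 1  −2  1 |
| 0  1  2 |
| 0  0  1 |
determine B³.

B = I + N where N = [[0, −2, 1], [0, 0, 2], [0, 0, 0]] is strictly upper-triangular, so N³ = 0.
(I + N)³ = I + 3·N + 3·N² = [[1, −6, −9], [0, 1, 6], [0, 0, 1]].

[[1, −6, −9], [0, 1, 6], [0, 0, 1]]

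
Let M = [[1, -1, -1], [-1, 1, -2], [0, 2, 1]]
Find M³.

[[6, -6, 6], [0, -6, 3], [-6, 0, -9]]

M² = [[2, -4, 0], [-2, -2, -3], [-2, 4, -3]]
M³ = [[6, -6, 6], [0, -6, 3], [-6, 0, -9]]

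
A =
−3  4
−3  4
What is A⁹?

A² = A (a projection; rank 1, trace 1), so A⁹ = A.

[[−3, 4], [−3, 4]]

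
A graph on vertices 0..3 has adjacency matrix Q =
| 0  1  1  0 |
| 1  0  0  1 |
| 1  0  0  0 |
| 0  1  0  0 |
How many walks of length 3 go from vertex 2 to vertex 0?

2

The number of length-3 walks from vertex 2 to vertex 0 is entry (2,0) of Q³, where Q is the adjacency matrix.
Q² = [[2, 0, 0, 1], [0, 2, 1, 0], [0, 1, 1, 0], [1, 0, 0, 1]]
Q³ = [[0, 3, 2, 0], [3, 0, 0, 2], [2, 0, 0, 1], [0, 2, 1, 0]]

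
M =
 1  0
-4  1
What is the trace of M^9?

2

M = I + N where N = [[0, 0], [-4, 0]] is strictly lower-triangular, so N^2 = 0.
(I + N)^9 = I + 9·N = [[1, 0], [-36, 1]].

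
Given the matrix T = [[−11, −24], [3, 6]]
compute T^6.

tr T = −5 and det T = 6, so the characteristic polynomial is λ² − (−5)λ + (6) with roots −3 and −2.
Eigenvectors give P = [[−3, −8], [1, 3]] with P⁻¹ = [[−3, −8], [1, 3]], and T = P·diag(−3, −2)·P⁻¹.
Then T^6 = P·diag(729, 64)·P⁻¹ = [[−2187, −512], [729, 192]] · [[−3, −8], [1, 3]] = [[6049, 15960], [−1995, −5256]].

[[6049, 15960], [−1995, −5256]]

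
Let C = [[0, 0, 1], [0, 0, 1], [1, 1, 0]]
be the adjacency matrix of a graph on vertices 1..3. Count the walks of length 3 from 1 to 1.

0

The number of length-3 walks from vertex 1 to vertex 1 is entry (1,1) of C³, where C is the adjacency matrix.
C² = [[1, 1, 0], [1, 1, 0], [0, 0, 2]]
C³ = [[0, 0, 2], [0, 0, 2], [2, 2, 0]]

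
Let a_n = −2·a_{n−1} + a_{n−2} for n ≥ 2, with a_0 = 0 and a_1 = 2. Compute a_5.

58

With companion matrix Q = [[−2, 1], [1, 0]], [a_n, a_{n−1}]ᵀ = Q·[a_{n−1}, a_{n−2}]ᵀ, so [a_5, a_4]ᵀ = Q⁴·[a_1, a_0]ᵀ.
Q⁴ = [[29, −12], [−12, 5]], giving [a_5, a_4]ᵀ = [[58], [−24]].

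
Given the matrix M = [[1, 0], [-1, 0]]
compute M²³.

[[1, 0], [-1, 0]]

M² = M (a projection; rank 1, trace 1), so M²³ = M.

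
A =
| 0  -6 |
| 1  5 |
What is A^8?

[[-12354, -37830], [6305, 19171]]

tr A = 5 and det A = 6, so the characteristic polynomial is λ² − (5)λ + (6) with roots 2 and 3.
Eigenvectors give P = [[-3, -2], [1, 1]] with P⁻¹ = [[-1, -2], [1, 3]], and A = P·diag(2, 3)·P⁻¹.
Then A^8 = P·diag(256, 6561)·P⁻¹ = [[-768, -13122], [256, 6561]] · [[-1, -2], [1, 3]] = [[-12354, -37830], [6305, 19171]].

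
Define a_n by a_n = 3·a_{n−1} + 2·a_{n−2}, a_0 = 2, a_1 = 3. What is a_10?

With companion matrix T = [[3, 2], [1, 0]], [a_n, a_{n−1}]ᵀ = T·[a_{n−1}, a_{n−2}]ᵀ, so [a_10, a_9]ᵀ = T⁹·[a_1, a_0]ᵀ.
T⁹ = [[79647, 44726], [22363, 12558]], giving [a_10, a_9]ᵀ = [[328393], [92205]].

328393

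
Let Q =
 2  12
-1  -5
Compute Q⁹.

tr Q = -3 and det Q = 2, so the characteristic polynomial is λ² − (-3)λ + (2) with roots -2 and -1.
Eigenvectors give P = [[-3, -4], [1, 1]] with P⁻¹ = [[1, 4], [-1, -3]], and Q = P·diag(-2, -1)·P⁻¹.
Then Q⁹ = P·diag(-512, -1)·P⁻¹ = [[1536, 4], [-512, -1]] · [[1, 4], [-1, -3]] = [[1532, 6132], [-511, -2045]].

[[1532, 6132], [-511, -2045]]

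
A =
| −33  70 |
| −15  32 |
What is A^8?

tr A = −1 and det A = −6, so the characteristic polynomial is λ² − (−1)λ + (−6) with roots 2 and −3.
Eigenvectors give P = [[2, 7], [1, 3]] with P⁻¹ = [[−3, 7], [1, −2]], and A = P·diag(2, −3)·P⁻¹.
Then A^8 = P·diag(256, 6561)·P⁻¹ = [[512, 45927], [256, 19683]] · [[−3, 7], [1, −2]] = [[44391, −88270], [18915, −37574]].

[[44391, −88270], [18915, −37574]]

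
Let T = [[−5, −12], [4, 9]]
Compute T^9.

tr T = 4 and det T = 3, so the characteristic polynomial is λ² − (4)λ + (3) with roots 1 and 3.
Eigenvectors give P = [[−2, −3], [1, 2]] with P⁻¹ = [[−2, −3], [1, 2]], and T = P·diag(1, 3)·P⁻¹.
Then T^9 = P·diag(1, 19683)·P⁻¹ = [[−2, −59049], [1, 39366]] · [[−2, −3], [1, 2]] = [[−59045, −118092], [39364, 78729]].

[[−59045, −118092], [39364, 78729]]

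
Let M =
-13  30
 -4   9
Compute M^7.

tr M = -4 and det M = 3, so the characteristic polynomial is λ² − (-4)λ + (3) with roots -3 and -1.
Eigenvectors give P = [[3, -5], [1, -2]] with P⁻¹ = [[2, -5], [1, -3]], and M = P·diag(-3, -1)·P⁻¹.
Then M^7 = P·diag(-2187, -1)·P⁻¹ = [[-6561, 5], [-2187, 2]] · [[2, -5], [1, -3]] = [[-13117, 32790], [-4372, 10929]].

[[-13117, 32790], [-4372, 10929]]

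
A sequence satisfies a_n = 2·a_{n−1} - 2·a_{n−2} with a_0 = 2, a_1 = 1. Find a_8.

32

With companion matrix A = [[2, -2], [1, 0]], [a_n, a_{n−1}]ᵀ = A·[a_{n−1}, a_{n−2}]ᵀ, so [a_8, a_7]ᵀ = A⁷·[a_1, a_0]ᵀ.
A⁷ = [[0, 16], [-8, 16]], giving [a_8, a_7]ᵀ = [[32], [24]].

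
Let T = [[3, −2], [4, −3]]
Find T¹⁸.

T² = I (check: tr T = 0 and det T = −1), so T¹⁸ = I since 18 is even.

[[1, 0], [0, 1]]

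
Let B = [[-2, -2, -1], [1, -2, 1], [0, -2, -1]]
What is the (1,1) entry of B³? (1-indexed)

B² = [[2, 10, 1], [-4, 0, -4], [-2, 6, -1]]
B³ = [[6, -26, 7], [8, 16, 8], [10, -6, 9]]

6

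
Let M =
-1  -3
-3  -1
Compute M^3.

[[-28, -36], [-36, -28]]

M^2 = [[10, 6], [6, 10]]
M^3 = [[-28, -36], [-36, -28]]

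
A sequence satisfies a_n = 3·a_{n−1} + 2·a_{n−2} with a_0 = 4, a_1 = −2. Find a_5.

With companion matrix C = [[3, 2], [1, 0]], [a_n, a_{n−1}]ᵀ = C·[a_{n−1}, a_{n−2}]ᵀ, so [a_5, a_4]ᵀ = C⁴·[a_1, a_0]ᵀ.
C⁴ = [[139, 78], [39, 22]], giving [a_5, a_4]ᵀ = [[34], [10]].

34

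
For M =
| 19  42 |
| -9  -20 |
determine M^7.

tr M = -1 and det M = -2, so the characteristic polynomial is λ² − (-1)λ + (-2) with roots 1 and -2.
Eigenvectors give P = [[-7, 2], [3, -1]] with P⁻¹ = [[-1, -2], [-3, -7]], and M = P·diag(1, -2)·P⁻¹.
Then M^7 = P·diag(1, -128)·P⁻¹ = [[-7, -256], [3, 128]] · [[-1, -2], [-3, -7]] = [[775, 1806], [-387, -902]].

[[775, 1806], [-387, -902]]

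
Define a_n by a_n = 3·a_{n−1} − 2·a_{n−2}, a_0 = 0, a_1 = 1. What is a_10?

1023

With companion matrix Q = [[3, −2], [1, 0]], [a_n, a_{n−1}]ᵀ = Q·[a_{n−1}, a_{n−2}]ᵀ, so [a_10, a_9]ᵀ = Q⁹·[a_1, a_0]ᵀ.
Q⁹ = [[1023, −1022], [511, −510]], giving [a_10, a_9]ᵀ = [[1023], [511]].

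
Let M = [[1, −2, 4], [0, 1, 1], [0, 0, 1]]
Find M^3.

[[1, −6, 6], [0, 1, 3], [0, 0, 1]]

M = I + N where N = [[0, −2, 4], [0, 0, 1], [0, 0, 0]] is strictly upper-triangular, so N^3 = 0.
(I + N)^3 = I + 3·N + 3·N^2 = [[1, −6, 6], [0, 1, 3], [0, 0, 1]].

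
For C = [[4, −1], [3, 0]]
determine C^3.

C^2 = [[13, −4], [12, −3]]
C^3 = [[40, −13], [39, −12]]

[[40, −13], [39, −12]]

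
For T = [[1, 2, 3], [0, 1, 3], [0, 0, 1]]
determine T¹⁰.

T = I + N where N = [[0, 2, 3], [0, 0, 3], [0, 0, 0]] is strictly upper-triangular, so N³ = 0.
(I + N)¹⁰ = I + 10·N + 45·N² = [[1, 20, 300], [0, 1, 30], [0, 0, 1]].

[[1, 20, 300], [0, 1, 30], [0, 0, 1]]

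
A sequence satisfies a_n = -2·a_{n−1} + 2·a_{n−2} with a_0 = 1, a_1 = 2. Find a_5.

With companion matrix M = [[-2, 2], [1, 0]], [a_n, a_{n−1}]ᵀ = M·[a_{n−1}, a_{n−2}]ᵀ, so [a_5, a_4]ᵀ = M⁴·[a_1, a_0]ᵀ.
M⁴ = [[44, -32], [-16, 12]], giving [a_5, a_4]ᵀ = [[56], [-20]].

56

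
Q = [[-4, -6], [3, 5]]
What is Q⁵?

[[-34, -66], [33, 65]]

tr Q = 1 and det Q = -2, so the characteristic polynomial is λ² − (1)λ + (-2) with roots -1 and 2.
Eigenvectors give P = [[2, -1], [-1, 1]] with P⁻¹ = [[1, 1], [1, 2]], and Q = P·diag(-1, 2)·P⁻¹.
Then Q⁵ = P·diag(-1, 32)·P⁻¹ = [[-2, -32], [1, 32]] · [[1, 1], [1, 2]] = [[-34, -66], [33, 65]].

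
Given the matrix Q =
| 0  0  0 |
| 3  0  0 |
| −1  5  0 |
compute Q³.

[[0, 0, 0], [0, 0, 0], [0, 0, 0]]

Q is strictly triangular, hence nilpotent: Q³ = 0, so Q³ = 0.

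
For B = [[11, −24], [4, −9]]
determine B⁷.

[[6563, −13128], [2188, −4377]]

tr B = 2 and det B = −3, so the characteristic polynomial is λ² − (2)λ + (−3) with roots 3 and −1.
Eigenvectors give P = [[−3, 2], [−1, 1]] with P⁻¹ = [[−1, 2], [−1, 3]], and B = P·diag(3, −1)·P⁻¹.
Then B⁷ = P·diag(2187, −1)·P⁻¹ = [[−6561, −2], [−2187, −1]] · [[−1, 2], [−1, 3]] = [[6563, −13128], [2188, −4377]].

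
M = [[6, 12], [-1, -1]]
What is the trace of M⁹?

tr M = 5 and det M = 6, so the characteristic polynomial is λ² − (5)λ + (6) with roots 3 and 2.
Eigenvectors give P = [[4, -3], [-1, 1]] with P⁻¹ = [[1, 3], [1, 4]], and M = P·diag(3, 2)·P⁻¹.
Then M⁹ = P·diag(19683, 512)·P⁻¹ = [[78732, -1536], [-19683, 512]] · [[1, 3], [1, 4]] = [[77196, 230052], [-19171, -57001]].

20195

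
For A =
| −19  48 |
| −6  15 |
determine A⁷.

tr A = −4 and det A = 3, so the characteristic polynomial is λ² − (−4)λ + (3) with roots −1 and −3.
Eigenvectors give P = [[8, 3], [3, 1]] with P⁻¹ = [[−1, 3], [3, −8]], and A = P·diag(−1, −3)·P⁻¹.
Then A⁷ = P·diag(−1, −2187)·P⁻¹ = [[−8, −6561], [−3, −2187]] · [[−1, 3], [3, −8]] = [[−19675, 52464], [−6558, 17487]].

[[−19675, 52464], [−6558, 17487]]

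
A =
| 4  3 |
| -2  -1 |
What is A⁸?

tr A = 3 and det A = 2, so the characteristic polynomial is λ² − (3)λ + (2) with roots 2 and 1.
Eigenvectors give P = [[3, -1], [-2, 1]] with P⁻¹ = [[1, 1], [2, 3]], and A = P·diag(2, 1)·P⁻¹.
Then A⁸ = P·diag(256, 1)·P⁻¹ = [[768, -1], [-512, 1]] · [[1, 1], [2, 3]] = [[766, 765], [-510, -509]].

[[766, 765], [-510, -509]]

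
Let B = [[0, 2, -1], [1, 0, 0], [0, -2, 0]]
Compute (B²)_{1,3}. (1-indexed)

0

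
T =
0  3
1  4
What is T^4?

[[57, 264], [88, 409]]

T^2 = [[3, 12], [4, 19]]
T^3 = [[12, 57], [19, 88]]
T^4 = [[57, 264], [88, 409]]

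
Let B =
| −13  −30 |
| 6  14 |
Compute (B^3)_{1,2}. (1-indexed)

−90

tr B = 1 and det B = −2, so the characteristic polynomial is λ² − (1)λ + (−2) with roots −1 and 2.
Eigenvectors give P = [[5, −2], [−2, 1]] with P⁻¹ = [[1, 2], [2, 5]], and B = P·diag(−1, 2)·P⁻¹.
Then B^3 = P·diag(−1, 8)·P⁻¹ = [[−5, −16], [2, 8]] · [[1, 2], [2, 5]] = [[−37, −90], [18, 44]].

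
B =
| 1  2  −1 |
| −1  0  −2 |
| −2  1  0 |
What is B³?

[[10, −3, −3], [5, 7, 5], [1, −6, 11]]

B² = [[1, 1, −5], [3, −4, 1], [−3, −4, 0]]
B³ = [[10, −3, −3], [5, 7, 5], [1, −6, 11]]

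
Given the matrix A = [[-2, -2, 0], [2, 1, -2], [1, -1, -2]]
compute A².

[[0, 2, 4], [-4, -1, 2], [-6, -1, 6]]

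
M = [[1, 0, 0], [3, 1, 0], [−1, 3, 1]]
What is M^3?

[[1, 0, 0], [9, 1, 0], [24, 9, 1]]

M = I + N where N = [[0, 0, 0], [3, 0, 0], [−1, 3, 0]] is strictly lower-triangular, so N^3 = 0.
(I + N)^3 = I + 3·N + 3·N^2 = [[1, 0, 0], [9, 1, 0], [24, 9, 1]].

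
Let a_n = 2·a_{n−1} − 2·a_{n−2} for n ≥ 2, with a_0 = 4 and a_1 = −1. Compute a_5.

4

With companion matrix A = [[2, −2], [1, 0]], [a_n, a_{n−1}]ᵀ = A·[a_{n−1}, a_{n−2}]ᵀ, so [a_5, a_4]ᵀ = A⁴·[a_1, a_0]ᵀ.
A⁴ = [[−4, 0], [0, −4]], giving [a_5, a_4]ᵀ = [[4], [−16]].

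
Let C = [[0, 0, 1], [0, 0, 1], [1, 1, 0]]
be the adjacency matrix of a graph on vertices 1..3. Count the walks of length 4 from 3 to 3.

The number of length-4 walks from vertex 3 to vertex 3 is entry (3,3) of C^4, where C is the adjacency matrix.
C^2 = [[1, 1, 0], [1, 1, 0], [0, 0, 2]]
C^3 = [[0, 0, 2], [0, 0, 2], [2, 2, 0]]
C^4 = [[2, 2, 0], [2, 2, 0], [0, 0, 4]]

4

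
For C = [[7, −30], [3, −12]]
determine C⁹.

tr C = −5 and det C = 6, so the characteristic polynomial is λ² − (−5)λ + (6) with roots −3 and −2.
Eigenvectors give P = [[−3, 10], [−1, 3]] with P⁻¹ = [[3, −10], [1, −3]], and C = P·diag(−3, −2)·P⁻¹.
Then C⁹ = P·diag(−19683, −512)·P⁻¹ = [[59049, −5120], [19683, −1536]] · [[3, −10], [1, −3]] = [[172027, −575130], [57513, −192222]].

[[172027, −575130], [57513, −192222]]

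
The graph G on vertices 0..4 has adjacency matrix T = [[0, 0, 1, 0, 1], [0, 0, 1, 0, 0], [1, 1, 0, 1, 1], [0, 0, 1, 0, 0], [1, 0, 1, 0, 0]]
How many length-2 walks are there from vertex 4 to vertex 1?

The number of length-2 walks from vertex 4 to vertex 1 is entry (4,1) of T^2, where T is the adjacency matrix.
T^2 = [[2, 1, 1, 1, 1], [1, 1, 0, 1, 1], [1, 0, 4, 0, 1], [1, 1, 0, 1, 1], [1, 1, 1, 1, 2]]

1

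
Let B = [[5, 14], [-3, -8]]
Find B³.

[[41, 98], [-21, -50]]

tr B = -3 and det B = 2, so the characteristic polynomial is λ² − (-3)λ + (2) with roots -1 and -2.
Eigenvectors give P = [[-7, -2], [3, 1]] with P⁻¹ = [[-1, -2], [3, 7]], and B = P·diag(-1, -2)·P⁻¹.
Then B³ = P·diag(-1, -8)·P⁻¹ = [[7, 16], [-3, -8]] · [[-1, -2], [3, 7]] = [[41, 98], [-21, -50]].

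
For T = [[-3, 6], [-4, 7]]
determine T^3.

[[-51, 78], [-52, 79]]

tr T = 4 and det T = 3, so the characteristic polynomial is λ² − (4)λ + (3) with roots 1 and 3.
Eigenvectors give P = [[3, 1], [2, 1]] with P⁻¹ = [[1, -1], [-2, 3]], and T = P·diag(1, 3)·P⁻¹.
Then T^3 = P·diag(1, 27)·P⁻¹ = [[3, 27], [2, 27]] · [[1, -1], [-2, 3]] = [[-51, 78], [-52, 79]].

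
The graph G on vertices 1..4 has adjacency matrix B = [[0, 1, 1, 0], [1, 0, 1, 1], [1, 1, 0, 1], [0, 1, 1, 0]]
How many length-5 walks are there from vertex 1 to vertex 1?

18

The number of length-5 walks from vertex 1 to vertex 1 is entry (1,1) of B⁵, where B is the adjacency matrix.
B² = [[2, 1, 1, 2], [1, 3, 2, 1], [1, 2, 3, 1], [2, 1, 1, 2]]
B³ = [[2, 5, 5, 2], [5, 4, 5, 5], [5, 5, 4, 5], [2, 5, 5, 2]]
B⁴ = [[10, 9, 9, 10], [9, 15, 14, 9], [9, 14, 15, 9], [10, 9, 9, 10]]
B⁵ = [[18, 29, 29, 18], [29, 32, 33, 29], [29, 33, 32, 29], [18, 29, 29, 18]]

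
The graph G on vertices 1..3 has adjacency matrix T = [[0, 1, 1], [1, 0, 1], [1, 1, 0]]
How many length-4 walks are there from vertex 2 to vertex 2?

6

The number of length-4 walks from vertex 2 to vertex 2 is entry (2,2) of T⁴, where T is the adjacency matrix.
T² = [[2, 1, 1], [1, 2, 1], [1, 1, 2]]
T³ = [[2, 3, 3], [3, 2, 3], [3, 3, 2]]
T⁴ = [[6, 5, 5], [5, 6, 5], [5, 5, 6]]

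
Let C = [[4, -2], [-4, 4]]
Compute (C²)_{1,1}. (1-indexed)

24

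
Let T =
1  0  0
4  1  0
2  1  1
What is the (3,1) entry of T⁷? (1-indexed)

98

T = I + N where N = [[0, 0, 0], [4, 0, 0], [2, 1, 0]] is strictly lower-triangular, so N³ = 0.
(I + N)⁷ = I + 7·N + 21·N² = [[1, 0, 0], [28, 1, 0], [98, 7, 1]].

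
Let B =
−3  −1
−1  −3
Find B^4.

[[136, 120], [120, 136]]

B^2 = [[10, 6], [6, 10]]
B^3 = [[−36, −28], [−28, −36]]
B^4 = [[136, 120], [120, 136]]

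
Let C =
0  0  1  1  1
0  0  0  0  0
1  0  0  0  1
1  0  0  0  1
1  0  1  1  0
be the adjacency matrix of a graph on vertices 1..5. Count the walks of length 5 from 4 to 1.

29

The number of length-5 walks from vertex 4 to vertex 1 is entry (4,1) of C⁵, where C is the adjacency matrix.
C² = [[3, 0, 1, 1, 2], [0, 0, 0, 0, 0], [1, 0, 2, 2, 1], [1, 0, 2, 2, 1], [2, 0, 1, 1, 3]]
C³ = [[4, 0, 5, 5, 5], [0, 0, 0, 0, 0], [5, 0, 2, 2, 5], [5, 0, 2, 2, 5], [5, 0, 5, 5, 4]]
C⁴ = [[15, 0, 9, 9, 14], [0, 0, 0, 0, 0], [9, 0, 10, 10, 9], [9, 0, 10, 10, 9], [14, 0, 9, 9, 15]]
C⁵ = [[32, 0, 29, 29, 33], [0, 0, 0, 0, 0], [29, 0, 18, 18, 29], [29, 0, 18, 18, 29], [33, 0, 29, 29, 32]]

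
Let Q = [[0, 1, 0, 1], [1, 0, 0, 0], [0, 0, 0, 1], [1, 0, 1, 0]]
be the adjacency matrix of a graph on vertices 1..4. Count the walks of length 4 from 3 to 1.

The number of length-4 walks from vertex 3 to vertex 1 is entry (3,1) of Q⁴, where Q is the adjacency matrix.
Q² = [[2, 0, 1, 0], [0, 1, 0, 1], [1, 0, 1, 0], [0, 1, 0, 2]]
Q³ = [[0, 2, 0, 3], [2, 0, 1, 0], [0, 1, 0, 2], [3, 0, 2, 0]]
Q⁴ = [[5, 0, 3, 0], [0, 2, 0, 3], [3, 0, 2, 0], [0, 3, 0, 5]]

3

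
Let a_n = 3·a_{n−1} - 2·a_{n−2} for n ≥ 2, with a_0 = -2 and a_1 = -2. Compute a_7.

With companion matrix C = [[3, -2], [1, 0]], [a_n, a_{n−1}]ᵀ = C·[a_{n−1}, a_{n−2}]ᵀ, so [a_7, a_6]ᵀ = C⁶·[a_1, a_0]ᵀ.
C⁶ = [[127, -126], [63, -62]], giving [a_7, a_6]ᵀ = [[-2], [-2]].

-2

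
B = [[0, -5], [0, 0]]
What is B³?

B is strictly triangular, hence nilpotent: B² = 0, so B³ = 0.

[[0, 0], [0, 0]]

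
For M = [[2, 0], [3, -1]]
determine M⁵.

[[32, 0], [33, -1]]

tr M = 1 and det M = -2, so the characteristic polynomial is λ² − (1)λ + (-2) with roots 2 and -1.
Eigenvectors give P = [[1, 0], [1, -1]] with P⁻¹ = [[1, 0], [1, -1]], and M = P·diag(2, -1)·P⁻¹.
Then M⁵ = P·diag(32, -1)·P⁻¹ = [[32, 0], [32, 1]] · [[1, 0], [1, -1]] = [[32, 0], [33, -1]].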